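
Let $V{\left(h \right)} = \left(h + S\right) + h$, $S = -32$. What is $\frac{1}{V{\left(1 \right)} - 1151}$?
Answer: $- \frac{1}{1181} \approx -0.00084674$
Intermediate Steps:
$V{\left(h \right)} = -32 + 2 h$ ($V{\left(h \right)} = \left(h - 32\right) + h = \left(-32 + h\right) + h = -32 + 2 h$)
$\frac{1}{V{\left(1 \right)} - 1151} = \frac{1}{\left(-32 + 2 \cdot 1\right) - 1151} = \frac{1}{\left(-32 + 2\right) - 1151} = \frac{1}{-30 - 1151} = \frac{1}{-1181} = - \frac{1}{1181}$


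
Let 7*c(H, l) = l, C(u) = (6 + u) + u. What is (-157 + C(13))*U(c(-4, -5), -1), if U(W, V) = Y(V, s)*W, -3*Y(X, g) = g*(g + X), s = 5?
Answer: -12500/21 ≈ -595.24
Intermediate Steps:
Y(X, g) = -g*(X + g)/3 (Y(X, g) = -g*(g + X)/3 = -g*(X + g)/3)
C(u) = 6 + 2*u
c(H, l) = l/7
U(W, V) = W*(-25/3 - 5*V/3) (U(W, V) = (-⅓*5*(V + 5))*W = (-⅓*5*(5 + V))*W = (-25/3 - 5*V/3)*W = W*(-25/3 - 5*V/3))
(-157 + C(13))*U(c(-4, -5), -1) = (-157 + (6 + 2*13))*(-5*(⅐)*(-5)*(5 - 1)/3) = (-157 + (6 + 26))*(-5/3*(-5/7)*4) = (-157 + 32)*(100/21) = -125*100/21 = -12500/21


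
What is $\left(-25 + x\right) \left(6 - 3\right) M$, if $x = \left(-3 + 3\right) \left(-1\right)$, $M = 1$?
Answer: $-75$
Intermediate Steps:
$x = 0$ ($x = 0 \left(-1\right) = 0$)
$\left(-25 + x\right) \left(6 - 3\right) M = \left(-25 + 0\right) \left(6 - 3\right) 1 = - 25 \cdot 3 \cdot 1 = \left(-25\right) 3 = -75$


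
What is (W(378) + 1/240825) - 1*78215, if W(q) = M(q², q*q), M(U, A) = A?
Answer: 15573911926/240825 ≈ 64669.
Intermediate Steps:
W(q) = q² (W(q) = q*q = q²)
(W(378) + 1/240825) - 1*78215 = (378² + 1/240825) - 1*78215 = (142884 + 1/240825) - 78215 = 34410039301/240825 - 78215 = 15573911926/240825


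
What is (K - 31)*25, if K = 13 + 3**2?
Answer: -225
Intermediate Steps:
K = 22 (K = 13 + 9 = 22)
(K - 31)*25 = (22 - 31)*25 = -9*25 = -225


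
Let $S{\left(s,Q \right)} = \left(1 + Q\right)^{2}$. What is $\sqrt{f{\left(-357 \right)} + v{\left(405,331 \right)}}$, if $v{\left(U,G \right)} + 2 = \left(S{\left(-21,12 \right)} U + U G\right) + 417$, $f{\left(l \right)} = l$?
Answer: $\sqrt{202558} \approx 450.06$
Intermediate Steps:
$v{\left(U,G \right)} = 415 + 169 U + G U$ ($v{\left(U,G \right)} = -2 + \left(\left(\left(1 + 12\right)^{2} U + U G\right) + 417\right) = -2 + \left(\left(13^{2} U + G U\right) + 417\right) = -2 + \left(\left(169 U + G U\right) + 417\right) = -2 + \left(417 + 169 U + G U\right) = 415 + 169 U + G U$)
$\sqrt{f{\left(-357 \right)} + v{\left(405,331 \right)}} = \sqrt{-357 + \left(415 + 169 \cdot 405 + 331 \cdot 405\right)} = \sqrt{-357 + \left(415 + 68445 + 134055\right)} = \sqrt{-357 + 202915} = \sqrt{202558}$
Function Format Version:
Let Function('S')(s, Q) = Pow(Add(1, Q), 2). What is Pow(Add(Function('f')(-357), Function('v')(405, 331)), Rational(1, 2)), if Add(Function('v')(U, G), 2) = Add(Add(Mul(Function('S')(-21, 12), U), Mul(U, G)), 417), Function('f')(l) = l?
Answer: Pow(202558, Rational(1, 2)) ≈ 450.06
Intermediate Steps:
Function('v')(U, G) = Add(415, Mul(169, U), Mul(G, U)) (Function('v')(U, G) = Add(-2, Add(Add(Mul(Pow(Add(1, 12), 2), U), Mul(U, G)), 417)) = Add(-2, Add(Add(Mul(Pow(13, 2), U), Mul(G, U)), 417)) = Add(-2, Add(Add(Mul(169, U), Mul(G, U)), 417)) = Add(-2, Add(417, Mul(169, U), Mul(G, U))) = Add(415, Mul(169, U), Mul(G, U)))
Pow(Add(Function('f')(-357), Function('v')(405, 331)), Rational(1, 2)) = Pow(Add(-357, Add(415, Mul(169, 405), Mul(331, 405))), Rational(1, 2)) = Pow(Add(-357, Add(415, 68445, 134055)), Rational(1, 2)) = Pow(Add(-357, 202915), Rational(1, 2)) = Pow(202558, Rational(1, 2))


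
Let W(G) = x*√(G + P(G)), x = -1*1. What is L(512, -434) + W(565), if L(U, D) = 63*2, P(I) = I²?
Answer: 126 - √319790 ≈ -439.50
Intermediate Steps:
x = -1
L(U, D) = 126
W(G) = -√(G + G²)
L(512, -434) + W(565) = 126 - √(565*(1 + 565)) = 126 - √(565*566) = 126 - √319790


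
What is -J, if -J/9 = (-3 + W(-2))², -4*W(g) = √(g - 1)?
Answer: 1269/16 + 27*I*√3/2 ≈ 79.313 + 23.383*I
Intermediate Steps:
W(g) = -√(-1 + g)/4 (W(g) = -√(g - 1)/4 = -√(-1 + g)/4)
J = -9*(-3 - I*√3/4)² (J = -9*(-3 - √(-1 - 2)/4)² = -9*(-3 - I*√3/4)² ≈ -79.313 - 23.383*I)
-J = -(-1269/16 - 27*I*√3/2) = 1269/16 + 27*I*√3/2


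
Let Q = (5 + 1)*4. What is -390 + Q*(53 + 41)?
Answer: 1866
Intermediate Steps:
Q = 24 (Q = 6*4 = 24)
-390 + Q*(53 + 41) = -390 + 24*(53 + 41) = -390 + 24*94 = -390 + 2256 = 1866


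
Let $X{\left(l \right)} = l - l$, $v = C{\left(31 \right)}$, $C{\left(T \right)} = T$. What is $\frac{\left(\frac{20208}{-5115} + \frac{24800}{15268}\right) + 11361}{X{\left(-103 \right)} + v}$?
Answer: $\frac{6720188843}{18340685} \approx 366.41$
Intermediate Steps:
$v = 31$
$X{\left(l \right)} = 0$
$\frac{\left(\frac{20208}{-5115} + \frac{24800}{15268}\right) + 11361}{X{\left(-103 \right)} + v} = \frac{\left(\frac{20208}{-5115} + \frac{24800}{15268}\right) + 11361}{0 + 31} = \frac{\left(20208 \left(- \frac{1}{5115}\right) + 24800 \cdot \frac{1}{15268}\right) + 11361}{31} = \left(\left(- \frac{6736}{1705} + \frac{6200}{3817}\right) + 11361\right) \frac{1}{31} = \left(- \frac{1376392}{591635} + 11361\right) \frac{1}{31} = \frac{6720188843}{591635} \cdot \frac{1}{31} = \frac{6720188843}{18340685}$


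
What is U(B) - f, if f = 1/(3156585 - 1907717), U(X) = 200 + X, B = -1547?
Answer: -1682225197/1248868 ≈ -1347.0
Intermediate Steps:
f = 1/1248868 ≈ 8.0073e-7
U(B) - f = (200 - 1547) - 1*1/1248868 = -1347 - 1/1248868 = -1682225197/1248868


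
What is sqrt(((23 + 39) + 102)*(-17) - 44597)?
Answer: 27*I*sqrt(65) ≈ 217.68*I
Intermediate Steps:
sqrt(((23 + 39) + 102)*(-17) - 44597) = sqrt((62 + 102)*(-17) - 44597) = sqrt(164*(-17) - 44597) = sqrt(-2788 - 44597) = sqrt(-47385) = 27*I*sqrt(65)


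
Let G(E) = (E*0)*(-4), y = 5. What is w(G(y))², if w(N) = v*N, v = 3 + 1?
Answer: 0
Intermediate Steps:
G(E) = 0 (G(E) = 0*(-4) = 0)
v = 4
w(N) = 4*N
w(G(y))² = (4*0)² = 0² = 0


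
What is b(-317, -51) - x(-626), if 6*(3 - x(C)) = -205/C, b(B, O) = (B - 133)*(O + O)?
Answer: 172389337/3756 ≈ 45897.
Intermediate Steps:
b(B, O) = 2*O*(-133 + B) (b(B, O) = (-133 + B)*(2*O) = 2*O*(-133 + B))
x(C) = 3 + 205/(6*C) (x(C) = 3 - (-205)/(6*C) = 3 + 205/(6*C))
b(-317, -51) - x(-626) = 2*(-51)*(-133 - 317) - (3 + (205/6)/(-626)) = 2*(-51)*(-450) - (3 + (205/6)*(-1/626)) = 45900 - (3 - 205/3756) = 45900 - 1*11063/3756 = 45900 - 11063/3756 = 172389337/3756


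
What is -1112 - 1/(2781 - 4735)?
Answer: -2172847/1954 ≈ -1112.0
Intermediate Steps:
-1112 - 1/(2781 - 4735) = -1112 - 1/(-1954) = -1112 - 1*(-1/1954) = -1112 + 1/1954 = -2172847/1954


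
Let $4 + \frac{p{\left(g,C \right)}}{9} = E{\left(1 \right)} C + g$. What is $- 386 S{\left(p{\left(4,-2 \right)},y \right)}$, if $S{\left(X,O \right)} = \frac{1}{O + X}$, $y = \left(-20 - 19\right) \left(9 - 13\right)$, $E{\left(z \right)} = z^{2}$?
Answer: $- \frac{193}{69} \approx -2.7971$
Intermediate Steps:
$p{\left(g,C \right)} = -36 + 9 C + 9 g$ ($p{\left(g,C \right)} = -36 + 9 \left(1^{2} C + g\right) = -36 + 9 \left(1 C + g\right) = -36 + 9 \left(C + g\right) = -36 + \left(9 C + 9 g\right) = -36 + 9 C + 9 g$)
$y = 156$ ($y = \left(-39\right) \left(-4\right) = 156$)
$- 386 S{\left(p{\left(4,-2 \right)},y \right)} = - \frac{386}{156 + \left(-36 + 9 \left(-2\right) + 9 \cdot 4\right)} = - \frac{386}{156 - 18} = - \frac{386}{138} = \left(-386\right) \frac{1}{138} = - \frac{193}{69}$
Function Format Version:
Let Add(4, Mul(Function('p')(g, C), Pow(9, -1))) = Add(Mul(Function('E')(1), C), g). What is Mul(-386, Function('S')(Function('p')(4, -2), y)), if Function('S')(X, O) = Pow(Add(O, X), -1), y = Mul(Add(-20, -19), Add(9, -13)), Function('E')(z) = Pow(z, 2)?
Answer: Rational(-193, 69) ≈ -2.7971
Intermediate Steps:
Function('p')(g, C) = Add(-36, Mul(9, C), Mul(9, g)) (Function('p')(g, C) = Add(-36, Mul(9, Add(Mul(Pow(1, 2), C), g))) = Add(-36, Mul(9, Add(Mul(1, C), g))) = Add(-36, Mul(9, Add(C, g))) = Add(-36, Add(Mul(9, C), Mul(9, g))) = Add(-36, Mul(9, C), Mul(9, g)))
y = 156 (y = Mul(-39, -4) = 156)
Mul(-386, Function('S')(Function('p')(4, -2), y)) = Mul(-386, Pow(Add(156, Add(-36, Mul(9, -2), Mul(9, 4))), -1)) = Mul(-386, Pow(Add(156, Add(-36, -18, 36)), -1)) = Mul(-386, Pow(Add(156, -18), -1)) = Mul(-386, Pow(138, -1)) = Mul(-386, Rational(1, 138)) = Rational(-193, 69)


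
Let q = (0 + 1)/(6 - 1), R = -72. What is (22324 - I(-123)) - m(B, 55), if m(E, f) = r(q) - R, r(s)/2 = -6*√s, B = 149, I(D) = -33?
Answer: 22285 + 12*√5/5 ≈ 22290.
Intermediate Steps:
q = ⅕ (q = 1/5 = 1*(⅕) = ⅕ ≈ 0.20000)
r(s) = -12*√s (r(s) = 2*(-6*√s) = -12*√s)
m(E, f) = 72 - 12*√5/5 (m(E, f) = -12*√5/5 - 1*(-72) = -12*√5/5 + 72 = 72 - 12*√5/5)
(22324 - I(-123)) - m(B, 55) = (22324 - 1*(-33)) - (72 - 12*√5/5) = (22324 + 33) + (-72 + 12*√5/5) = 22357 + (-72 + 12*√5/5) = 22285 + 12*√5/5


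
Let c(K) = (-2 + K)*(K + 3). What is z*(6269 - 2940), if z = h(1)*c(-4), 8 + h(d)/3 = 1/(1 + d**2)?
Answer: -449415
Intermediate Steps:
c(K) = (-2 + K)*(3 + K)
h(d) = -24 + 3/(1 + d**2)
z = -135 (z = (3*(-7 - 8*1**2)/(1 + 1**2))*(-6 - 4 + (-4)**2) = (3*(-7 - 8*1)/(1 + 1))*(-6 - 4 + 16) = (3*(-7 - 8)/2)*6 = (3*(1/2)*(-15))*6 = -45/2*6 = -135)
z*(6269 - 2940) = -135*(6269 - 2940) = -135*3329 = -449415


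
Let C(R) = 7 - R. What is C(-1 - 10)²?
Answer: 324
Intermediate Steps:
C(-1 - 10)² = (7 - (-1 - 10))² = (7 - 1*(-11))² = (7 + 11)² = 18² = 324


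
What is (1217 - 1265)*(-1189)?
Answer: 57072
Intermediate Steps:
(1217 - 1265)*(-1189) = -48*(-1189) = 57072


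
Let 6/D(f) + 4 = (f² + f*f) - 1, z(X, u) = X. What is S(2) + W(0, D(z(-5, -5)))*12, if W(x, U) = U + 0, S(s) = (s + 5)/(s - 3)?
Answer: -27/5 ≈ -5.4000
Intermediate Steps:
S(s) = (5 + s)/(-3 + s)
D(f) = 6/(-5 + 2*f²) (D(f) = 6/(-4 + ((f² + f*f) - 1)) = 6/(-4 + ((f² + f²) - 1)) = 6/(-4 + (2*f² - 1)) = 6/(-4 + (-1 + 2*f²)) = 6/(-5 + 2*f²))
W(x, U) = U
S(2) + W(0, D(z(-5, -5)))*12 = (5 + 2)/(-3 + 2) + (6/(-5 + 2*(-5)²))*12 = 7/(-1) + (6/(-5 + 2*25))*12 = -1*7 + (6/(-5 + 50))*12 = -7 + (6/45)*12 = -7 + (6*(1/45))*12 = -7 + (2/15)*12 = -7 + 8/5 = -27/5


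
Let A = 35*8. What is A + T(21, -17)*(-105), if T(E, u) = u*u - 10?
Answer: -29015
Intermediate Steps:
T(E, u) = -10 + u² (T(E, u) = u² - 10 = -10 + u²)
A = 280
A + T(21, -17)*(-105) = 280 + (-10 + (-17)²)*(-105) = 280 + (-10 + 289)*(-105) = 280 + 279*(-105) = 280 - 29295 = -29015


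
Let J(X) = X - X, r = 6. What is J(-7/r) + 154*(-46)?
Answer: -7084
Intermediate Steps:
J(X) = 0
J(-7/r) + 154*(-46) = 0 + 154*(-46) = 0 - 7084 = -7084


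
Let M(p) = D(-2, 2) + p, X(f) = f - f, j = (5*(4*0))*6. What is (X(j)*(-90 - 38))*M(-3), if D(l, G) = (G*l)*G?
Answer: 0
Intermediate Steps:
j = 0 (j = (5*0)*6 = 0*6 = 0)
D(l, G) = l*G²
X(f) = 0
M(p) = -8 + p (M(p) = -2*2² + p = -2*4 + p = -8 + p)
(X(j)*(-90 - 38))*M(-3) = (0*(-90 - 38))*(-8 - 3) = (0*(-128))*(-11) = 0*(-11) = 0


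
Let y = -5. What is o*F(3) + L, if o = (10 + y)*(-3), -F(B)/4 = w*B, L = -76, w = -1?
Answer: -256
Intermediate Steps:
F(B) = 4*B (F(B) = -(-4)*B = 4*B)
o = -15 (o = (10 - 5)*(-3) = 5*(-3) = -15)
o*F(3) + L = -60*3 - 76 = -15*12 - 76 = -180 - 76 = -256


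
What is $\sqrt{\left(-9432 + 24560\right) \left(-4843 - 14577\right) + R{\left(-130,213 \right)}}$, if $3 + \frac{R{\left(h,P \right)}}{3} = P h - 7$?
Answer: $2 i \sqrt{73467215} \approx 17143.0 i$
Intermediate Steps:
$R{\left(h,P \right)} = -30 + 3 P h$ ($R{\left(h,P \right)} = -9 + 3 \left(P h - 7\right) = -9 + 3 \left(-7 + P h\right) = -9 + \left(-21 + 3 P h\right) = -30 + 3 P h$)
$\sqrt{\left(-9432 + 24560\right) \left(-4843 - 14577\right) + R{\left(-130,213 \right)}} = \sqrt{\left(-9432 + 24560\right) \left(-4843 - 14577\right) + \left(-30 + 3 \cdot 213 \left(-130\right)\right)} = \sqrt{15128 \left(-19420\right) - 83100} = \sqrt{-293785760 - 83100} = \sqrt{-293868860} = 2 i \sqrt{73467215}$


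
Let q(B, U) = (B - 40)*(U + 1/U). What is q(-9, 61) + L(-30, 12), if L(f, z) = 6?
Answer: -182012/61 ≈ -2983.8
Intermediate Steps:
q(B, U) = (-40 + B)*(U + 1/U)
q(-9, 61) + L(-30, 12) = (-40 - 9 + 61**2*(-40 - 9))/61 + 6 = (-40 - 9 + 3721*(-49))/61 + 6 = (-40 - 9 - 182329)/61 + 6 = (1/61)*(-182378) + 6 = -182378/61 + 6 = -182012/61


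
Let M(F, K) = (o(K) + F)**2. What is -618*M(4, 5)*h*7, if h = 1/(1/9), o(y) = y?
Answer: -3153654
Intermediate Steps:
h = 9 (h = 1/(1/9) = 9)
M(F, K) = (F + K)**2 (M(F, K) = (K + F)**2 = (F + K)**2)
-618*M(4, 5)*h*7 = -618*(4 + 5)**2*9*7 = -618*9**2*9*7 = -618*81*9*7 = -450522*7 = -618*5103 = -3153654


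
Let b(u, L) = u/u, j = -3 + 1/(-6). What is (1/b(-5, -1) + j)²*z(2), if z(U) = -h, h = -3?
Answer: 169/12 ≈ 14.083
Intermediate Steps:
j = -19/6 (j = -3 - ⅙ = -19/6 ≈ -3.1667)
b(u, L) = 1
z(U) = 3 (z(U) = -1*(-3) = 3)
(1/b(-5, -1) + j)²*z(2) = (1/1 - 19/6)²*3 = (1 - 19/6)²*3 = (-13/6)²*3 = (169/36)*3 = 169/12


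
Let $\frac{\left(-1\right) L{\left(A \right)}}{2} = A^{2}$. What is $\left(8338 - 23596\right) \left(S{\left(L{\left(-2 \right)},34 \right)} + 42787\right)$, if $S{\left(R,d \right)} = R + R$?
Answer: $-652599918$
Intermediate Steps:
$L{\left(A \right)} = - 2 A^{2}$
$S{\left(R,d \right)} = 2 R$
$\left(8338 - 23596\right) \left(S{\left(L{\left(-2 \right)},34 \right)} + 42787\right) = \left(8338 - 23596\right) \left(2 \left(- 2 \left(-2\right)^{2}\right) + 42787\right) = - 15258 \left(2 \left(\left(-2\right) 4\right) + 42787\right) = - 15258 \left(2 \left(-8\right) + 42787\right) = - 15258 \left(-16 + 42787\right) = \left(-15258\right) 42771 = -652599918$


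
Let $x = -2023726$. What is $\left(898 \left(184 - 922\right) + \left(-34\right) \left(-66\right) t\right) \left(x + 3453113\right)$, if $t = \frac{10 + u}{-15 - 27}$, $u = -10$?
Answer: $-947289070188$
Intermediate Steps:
$t = 0$ ($t = \frac{10 - 10}{-15 - 27} = \frac{0}{-42} = 0 \left(- \frac{1}{42}\right) = 0$)
$\left(898 \left(184 - 922\right) + \left(-34\right) \left(-66\right) t\right) \left(x + 3453113\right) = \left(898 \left(184 - 922\right) + \left(-34\right) \left(-66\right) 0\right) \left(-2023726 + 3453113\right) = \left(898 \left(-738\right) + 2244 \cdot 0\right) 1429387 = \left(-662724 + 0\right) 1429387 = \left(-662724\right) 1429387 = -947289070188$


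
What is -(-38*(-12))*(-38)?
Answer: 17328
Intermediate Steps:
-(-38*(-12))*(-38) = -456*(-38) = -1*(-17328) = 17328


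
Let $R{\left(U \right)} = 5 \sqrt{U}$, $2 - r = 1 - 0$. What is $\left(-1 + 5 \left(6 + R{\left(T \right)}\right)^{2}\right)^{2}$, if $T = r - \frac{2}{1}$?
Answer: $-87084 + 32400 i \approx -87084.0 + 32400.0 i$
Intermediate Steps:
$r = 1$ ($r = 2 - \left(1 - 0\right) = 2 - \left(1 + 0\right) = 2 - 1 = 1$)
$T = -1$ ($T = 1 - \frac{2}{1} = 1 - 2 \cdot 1 = 1 - 2 = -1$)
$\left(-1 + 5 \left(6 + R{\left(T \right)}\right)^{2}\right)^{2} = \left(-1 + 5 \left(6 + 5 \sqrt{-1}\right)^{2}\right)^{2} = \left(-1 + 5 \left(6 + 5 i\right)^{2}\right)^{2}$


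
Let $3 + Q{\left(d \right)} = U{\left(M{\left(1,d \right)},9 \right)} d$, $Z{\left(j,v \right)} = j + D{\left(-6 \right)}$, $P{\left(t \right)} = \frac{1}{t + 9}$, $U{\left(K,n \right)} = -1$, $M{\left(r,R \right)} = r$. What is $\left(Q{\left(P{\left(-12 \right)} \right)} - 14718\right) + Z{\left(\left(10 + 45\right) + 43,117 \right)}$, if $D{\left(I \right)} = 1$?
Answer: $- \frac{43865}{3} \approx -14622.0$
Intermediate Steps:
$P{\left(t \right)} = \frac{1}{9 + t}$
$Z{\left(j,v \right)} = 1 + j$ ($Z{\left(j,v \right)} = j + 1 = 1 + j$)
$Q{\left(d \right)} = -3 - d$
$\left(Q{\left(P{\left(-12 \right)} \right)} - 14718\right) + Z{\left(\left(10 + 45\right) + 43,117 \right)} = \left(\left(-3 - \frac{1}{9 - 12}\right) - 14718\right) + \left(1 + \left(\left(10 + 45\right) + 43\right)\right) = \left(\left(-3 - \frac{1}{-3}\right) - 14718\right) + \left(1 + \left(55 + 43\right)\right) = \left(\left(-3 - - \frac{1}{3}\right) - 14718\right) + \left(1 + 98\right) = \left(\left(-3 + \frac{1}{3}\right) - 14718\right) + 99 = \left(- \frac{8}{3} - 14718\right) + 99 = - \frac{44162}{3} + 99 = - \frac{43865}{3}$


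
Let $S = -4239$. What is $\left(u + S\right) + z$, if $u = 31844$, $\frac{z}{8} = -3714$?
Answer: $-2107$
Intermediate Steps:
$z = -29712$ ($z = 8 \left(-3714\right) = -29712$)
$\left(u + S\right) + z = \left(31844 - 4239\right) - 29712 = 27605 - 29712 = -2107$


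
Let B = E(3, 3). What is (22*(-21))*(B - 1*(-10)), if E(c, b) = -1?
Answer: -4158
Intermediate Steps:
B = -1
(22*(-21))*(B - 1*(-10)) = (22*(-21))*(-1 - 1*(-10)) = -462*(-1 + 10) = -462*9 = -4158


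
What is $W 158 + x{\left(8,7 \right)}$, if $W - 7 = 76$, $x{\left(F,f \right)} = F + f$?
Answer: $13129$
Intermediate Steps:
$W = 83$ ($W = 7 + 76 = 83$)
$W 158 + x{\left(8,7 \right)} = 83 \cdot 158 + \left(8 + 7\right) = 13114 + 15 = 13129$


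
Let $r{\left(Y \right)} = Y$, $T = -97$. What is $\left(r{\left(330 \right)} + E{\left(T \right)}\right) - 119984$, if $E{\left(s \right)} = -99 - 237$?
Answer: $-119990$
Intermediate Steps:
$E{\left(s \right)} = -336$
$\left(r{\left(330 \right)} + E{\left(T \right)}\right) - 119984 = \left(330 - 336\right) - 119984 = -6 - 119984 = -119990$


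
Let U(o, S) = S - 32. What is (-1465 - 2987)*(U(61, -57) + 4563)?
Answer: -19918248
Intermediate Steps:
U(o, S) = -32 + S
(-1465 - 2987)*(U(61, -57) + 4563) = (-1465 - 2987)*((-32 - 57) + 4563) = -4452*(-89 + 4563) = -4452*4474 = -19918248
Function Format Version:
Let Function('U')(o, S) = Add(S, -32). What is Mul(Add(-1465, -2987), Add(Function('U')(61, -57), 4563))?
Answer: -19918248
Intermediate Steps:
Function('U')(o, S) = Add(-32, S)
Mul(Add(-1465, -2987), Add(Function('U')(61, -57), 4563)) = Mul(Add(-1465, -2987), Add(Add(-32, -57), 4563)) = Mul(-4452, Add(-89, 4563)) = Mul(-4452, 4474) = -19918248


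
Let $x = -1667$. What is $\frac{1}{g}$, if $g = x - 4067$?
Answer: $- \frac{1}{5734} \approx -0.0001744$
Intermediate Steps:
$g = -5734$ ($g = -1667 - 4067 = -5734$)
$\frac{1}{g} = \frac{1}{-5734} = - \frac{1}{5734}$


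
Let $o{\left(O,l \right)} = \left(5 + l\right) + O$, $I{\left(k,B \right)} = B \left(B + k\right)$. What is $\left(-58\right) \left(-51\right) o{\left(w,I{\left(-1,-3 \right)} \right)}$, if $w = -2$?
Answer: $44370$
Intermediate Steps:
$o{\left(O,l \right)} = 5 + O + l$
$\left(-58\right) \left(-51\right) o{\left(w,I{\left(-1,-3 \right)} \right)} = \left(-58\right) \left(-51\right) \left(5 - 2 - 3 \left(-3 - 1\right)\right) = 2958 \left(5 - 2 - -12\right) = 2958 \left(5 - 2 + 12\right) = 2958 \cdot 15 = 44370$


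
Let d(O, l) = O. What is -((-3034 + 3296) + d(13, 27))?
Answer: -275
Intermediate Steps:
-((-3034 + 3296) + d(13, 27)) = -((-3034 + 3296) + 13) = -(262 + 13) = -1*275 = -275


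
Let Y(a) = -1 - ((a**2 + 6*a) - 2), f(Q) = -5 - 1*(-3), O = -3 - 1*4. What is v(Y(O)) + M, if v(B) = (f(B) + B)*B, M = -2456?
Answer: -2408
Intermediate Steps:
O = -7 (O = -3 - 4 = -7)
f(Q) = -2 (f(Q) = -5 + 3 = -2)
Y(a) = 1 - a**2 - 6*a (Y(a) = -1 - (-2 + a**2 + 6*a) = -1 + (2 - a**2 - 6*a) = 1 - a**2 - 6*a)
v(B) = B*(-2 + B) (v(B) = (-2 + B)*B = B*(-2 + B))
v(Y(O)) + M = (1 - 1*(-7)**2 - 6*(-7))*(-2 + (1 - 1*(-7)**2 - 6*(-7))) - 2456 = (1 - 1*49 + 42)*(-2 + (1 - 1*49 + 42)) - 2456 = (1 - 49 + 42)*(-2 + (1 - 49 + 42)) - 2456 = -6*(-2 - 6) - 2456 = -6*(-8) - 2456 = 48 - 2456 = -2408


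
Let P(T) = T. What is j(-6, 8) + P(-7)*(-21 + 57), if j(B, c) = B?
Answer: -258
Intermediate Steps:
j(-6, 8) + P(-7)*(-21 + 57) = -6 - 7*(-21 + 57) = -6 - 7*36 = -6 - 252 = -258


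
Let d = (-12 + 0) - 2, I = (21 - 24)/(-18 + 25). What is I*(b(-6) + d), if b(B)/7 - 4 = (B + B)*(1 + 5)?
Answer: 210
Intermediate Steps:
b(B) = 28 + 84*B (b(B) = 28 + 7*((B + B)*(1 + 5)) = 28 + 7*((2*B)*6) = 28 + 7*(12*B) = 28 + 84*B)
I = -3/7 ≈ -0.42857
d = -14 (d = -12 - 2 = -14)
I*(b(-6) + d) = -3*((28 + 84*(-6)) - 14)/7 = -3*((28 - 504) - 14)/7 = -3*(-476 - 14)/7 = -3/7*(-490) = 210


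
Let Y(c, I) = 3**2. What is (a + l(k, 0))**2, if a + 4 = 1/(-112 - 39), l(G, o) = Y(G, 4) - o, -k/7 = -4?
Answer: 568516/22801 ≈ 24.934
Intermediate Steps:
Y(c, I) = 9
k = 28 (k = -7*(-4) = 28)
l(G, o) = 9 - o
a = -605/151 (a = -4 + 1/(-112 - 39) = -4 + 1/(-151) = -4 - 1/151 = -605/151 ≈ -4.0066)
(a + l(k, 0))**2 = (-605/151 + (9 - 1*0))**2 = (-605/151 + (9 + 0))**2 = (-605/151 + 9)**2 = (754/151)**2 = 568516/22801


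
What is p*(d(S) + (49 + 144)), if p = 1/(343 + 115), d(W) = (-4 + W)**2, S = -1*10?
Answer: 389/458 ≈ 0.84935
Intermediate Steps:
S = -10
p = 1/458 ≈ 0.0021834
p*(d(S) + (49 + 144)) = ((-4 - 10)**2 + (49 + 144))/458 = ((-14)**2 + 193)/458 = (196 + 193)/458 = (1/458)*389 = 389/458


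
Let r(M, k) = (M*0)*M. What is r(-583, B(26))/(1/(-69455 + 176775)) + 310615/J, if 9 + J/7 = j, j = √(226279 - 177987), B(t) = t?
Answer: 75555/9121 + 16790*√12073/9121 ≈ 210.55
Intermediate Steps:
r(M, k) = 0 (r(M, k) = 0*M = 0)
j = 2*√12073 (j = √48292 = 2*√12073 ≈ 219.75)
J = -63 + 14*√12073 (J = -63 + 7*(2*√12073) = -63 + 14*√12073 ≈ 1475.3)
r(-583, B(26))/(1/(-69455 + 176775)) + 310615/J = 0/(1/(-69455 + 176775)) + 310615/(-63 + 14*√12073) = 0/(1/107320) + 310615/(-63 + 14*√12073) = 0*107320 + 310615/(-63 + 14*√12073) = 0 + 310615/(-63 + 14*√12073) = 310615/(-63 + 14*√12073)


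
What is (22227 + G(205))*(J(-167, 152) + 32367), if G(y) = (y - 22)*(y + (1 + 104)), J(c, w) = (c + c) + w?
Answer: 2541231045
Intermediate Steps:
J(c, w) = w + 2*c (J(c, w) = 2*c + w = w + 2*c)
G(y) = (-22 + y)*(105 + y) (G(y) = (-22 + y)*(y + 105) = (-22 + y)*(105 + y))
(22227 + G(205))*(J(-167, 152) + 32367) = (22227 + (-2310 + 205**2 + 83*205))*((152 + 2*(-167)) + 32367) = (22227 + (-2310 + 42025 + 17015))*((152 - 334) + 32367) = (22227 + 56730)*(-182 + 32367) = 78957*32185 = 2541231045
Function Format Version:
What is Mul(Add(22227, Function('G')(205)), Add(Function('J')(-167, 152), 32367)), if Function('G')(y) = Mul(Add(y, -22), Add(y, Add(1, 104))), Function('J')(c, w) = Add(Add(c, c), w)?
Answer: 2541231045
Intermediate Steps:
Function('J')(c, w) = Add(w, Mul(2, c)) (Function('J')(c, w) = Add(Mul(2, c), w) = Add(w, Mul(2, c)))
Function('G')(y) = Mul(Add(-22, y), Add(105, y)) (Function('G')(y) = Mul(Add(-22, y), Add(y, 105)) = Mul(Add(-22, y), Add(105, y)))
Mul(Add(22227, Function('G')(205)), Add(Function('J')(-167, 152), 32367)) = Mul(Add(22227, Add(-2310, Pow(205, 2), Mul(83, 205))), Add(Add(152, Mul(2, -167)), 32367)) = Mul(Add(22227, Add(-2310, 42025, 17015)), Add(Add(152, -334), 32367)) = Mul(Add(22227, 56730), Add(-182, 32367)) = Mul(78957, 32185) = 2541231045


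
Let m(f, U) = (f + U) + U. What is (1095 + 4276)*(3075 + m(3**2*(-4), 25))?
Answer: 16591019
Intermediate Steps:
m(f, U) = f + 2*U (m(f, U) = (U + f) + U = f + 2*U)
(1095 + 4276)*(3075 + m(3**2*(-4), 25)) = (1095 + 4276)*(3075 + (3**2*(-4) + 2*25)) = 5371*(3075 + (9*(-4) + 50)) = 5371*(3075 + (-36 + 50)) = 5371*(3075 + 14) = 5371*3089 = 16591019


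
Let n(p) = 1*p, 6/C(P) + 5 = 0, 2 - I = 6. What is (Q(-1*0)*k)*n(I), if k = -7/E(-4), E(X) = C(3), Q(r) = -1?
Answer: 70/3 ≈ 23.333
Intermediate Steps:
I = -4 (I = 2 - 1*6 = 2 - 6 = -4)
C(P) = -6/5 (C(P) = 6/(-5 + 0) = 6/(-5) = 6*(-⅕) = -6/5)
n(p) = p
E(X) = -6/5
k = 35/6 (k = -7/(-6/5) = -7*(-⅚) = 35/6 ≈ 5.8333)
(Q(-1*0)*k)*n(I) = -1*35/6*(-4) = -35/6*(-4) = 70/3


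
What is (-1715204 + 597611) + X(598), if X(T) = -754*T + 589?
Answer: -1567896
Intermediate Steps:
X(T) = 589 - 754*T
(-1715204 + 597611) + X(598) = (-1715204 + 597611) + (589 - 754*598) = -1117593 + (589 - 450892) = -1117593 - 450303 = -1567896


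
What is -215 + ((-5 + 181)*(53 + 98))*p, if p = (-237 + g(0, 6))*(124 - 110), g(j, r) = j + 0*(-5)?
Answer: -88179383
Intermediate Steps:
g(j, r) = j (g(j, r) = j + 0 = j)
p = -3318 (p = (-237 + 0)*(124 - 110) = -237*14 = -3318)
-215 + ((-5 + 181)*(53 + 98))*p = -215 + ((-5 + 181)*(53 + 98))*(-3318) = -215 + (176*151)*(-3318) = -215 + 26576*(-3318) = -215 - 88179168 = -88179383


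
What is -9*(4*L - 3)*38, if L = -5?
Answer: 7866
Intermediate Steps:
-9*(4*L - 3)*38 = -9*(4*(-5) - 3)*38 = -9*(-20 - 3)*38 = -9*(-23)*38 = 207*38 = 7866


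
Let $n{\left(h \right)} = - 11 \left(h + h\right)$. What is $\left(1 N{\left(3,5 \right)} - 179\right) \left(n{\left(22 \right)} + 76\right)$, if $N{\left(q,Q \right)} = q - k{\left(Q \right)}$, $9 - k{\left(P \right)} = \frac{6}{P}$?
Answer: $\frac{374952}{5} \approx 74990.0$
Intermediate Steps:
$n{\left(h \right)} = - 22 h$ ($n{\left(h \right)} = - 11 \cdot 2 h = - 22 h$)
$k{\left(P \right)} = 9 - \frac{6}{P}$
$N{\left(q,Q \right)} = -9 + q + \frac{6}{Q}$ ($N{\left(q,Q \right)} = q - \left(9 - \frac{6}{Q}\right) = -9 + q + \frac{6}{Q}$)
$\left(1 N{\left(3,5 \right)} - 179\right) \left(n{\left(22 \right)} + 76\right) = \left(1 \left(-9 + 3 + \frac{6}{5}\right) - 179\right) \left(\left(-22\right) 22 + 76\right) = \left(1 \left(-9 + 3 + 6 \cdot \frac{1}{5}\right) - 179\right) \left(-484 + 76\right) = \left(1 \left(-9 + 3 + \frac{6}{5}\right) - 179\right) \left(-408\right) = \left(1 \left(- \frac{24}{5}\right) - 179\right) \left(-408\right) = \left(- \frac{24}{5} - 179\right) \left(-408\right) = \left(- \frac{919}{5}\right) \left(-408\right) = \frac{374952}{5}$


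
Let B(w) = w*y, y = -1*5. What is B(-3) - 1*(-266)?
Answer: 281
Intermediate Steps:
y = -5
B(w) = -5*w (B(w) = w*(-5) = -5*w)
B(-3) - 1*(-266) = -5*(-3) - 1*(-266) = 15 + 266 = 281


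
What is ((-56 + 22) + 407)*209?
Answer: 77957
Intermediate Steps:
((-56 + 22) + 407)*209 = (-34 + 407)*209 = 373*209 = 77957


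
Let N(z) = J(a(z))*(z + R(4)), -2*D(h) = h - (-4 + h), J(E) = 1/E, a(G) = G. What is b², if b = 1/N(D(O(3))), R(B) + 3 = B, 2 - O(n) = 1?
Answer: 4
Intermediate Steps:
O(n) = 1 (O(n) = 2 - 1*1 = 2 - 1 = 1)
R(B) = -3 + B
D(h) = -2 (D(h) = -(h - (-4 + h))/2 = -(h + (4 - h))/2 = -½*4 = -2)
N(z) = (1 + z)/z (N(z) = (z + (-3 + 4))/z = (z + 1)/z = (1 + z)/z)
b = 2 (b = 1/((1 - 2)/(-2)) = 1/(-½*(-1)) = 1/(½) = 2)
b² = 2² = 4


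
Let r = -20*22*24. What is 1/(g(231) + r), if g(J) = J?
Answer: -1/10329 ≈ -9.6815e-5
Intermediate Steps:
r = -10560 (r = -440*24 = -10560)
1/(g(231) + r) = 1/(231 - 10560) = 1/(-10329) = -1/10329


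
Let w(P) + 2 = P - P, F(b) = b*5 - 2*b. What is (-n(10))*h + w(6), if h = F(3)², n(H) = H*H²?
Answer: -81002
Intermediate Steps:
n(H) = H³
F(b) = 3*b (F(b) = 5*b - 2*b = 3*b)
h = 81 (h = (3*3)² = 9² = 81)
w(P) = -2 (w(P) = -2 + (P - P) = -2 + 0 = -2)
(-n(10))*h + w(6) = -1*10³*81 - 2 = -1*1000*81 - 2 = -1000*81 - 2 = -81000 - 2 = -81002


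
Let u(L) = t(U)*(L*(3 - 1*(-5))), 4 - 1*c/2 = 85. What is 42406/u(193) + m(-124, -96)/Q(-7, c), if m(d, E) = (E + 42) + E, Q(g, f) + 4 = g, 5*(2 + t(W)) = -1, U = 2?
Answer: 9785/8492 ≈ 1.1523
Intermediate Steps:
c = -162 (c = 8 - 2*85 = 8 - 170 = -162)
t(W) = -11/5 (t(W) = -2 + (⅕)*(-1) = -2 - ⅕ = -11/5)
u(L) = -88*L/5 (u(L) = -11*L*(3 - 1*(-5))/5 = -11*L*(3 + 5)/5 = -11*L*8/5 = -88*L/5)
Q(g, f) = -4 + g
m(d, E) = 42 + 2*E (m(d, E) = (42 + E) + E = 42 + 2*E)
42406/u(193) + m(-124, -96)/Q(-7, c) = 42406/((-88/5*193)) + (42 + 2*(-96))/(-4 - 7) = 42406/(-16984/5) + (42 - 192)/(-11) = 42406*(-5/16984) - 150*(-1/11) = -106015/8492 + 150/11 = 9785/8492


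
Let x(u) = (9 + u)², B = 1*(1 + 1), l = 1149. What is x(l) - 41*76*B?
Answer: 1334732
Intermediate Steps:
B = 2 (B = 1*2 = 2)
x(l) - 41*76*B = (9 + 1149)² - 41*76*2 = 1158² - 3116*2 = 1340964 - 1*6232 = 1340964 - 6232 = 1334732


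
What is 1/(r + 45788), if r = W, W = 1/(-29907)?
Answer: 29907/1369381715 ≈ 2.1840e-5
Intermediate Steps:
W = -1/29907 ≈ -3.3437e-5
r = -1/29907 ≈ -3.3437e-5
1/(r + 45788) = 1/(-1/29907 + 45788) = 1/(1369381715/29907) = 29907/1369381715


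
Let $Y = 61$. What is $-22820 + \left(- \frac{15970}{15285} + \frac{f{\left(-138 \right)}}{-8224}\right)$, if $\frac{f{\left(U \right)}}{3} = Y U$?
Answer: $- \frac{286830695869}{12570384} \approx -22818.0$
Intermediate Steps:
$f{\left(U \right)} = 183 U$ ($f{\left(U \right)} = 3 \cdot 61 U = 183 U$)
$-22820 + \left(- \frac{15970}{15285} + \frac{f{\left(-138 \right)}}{-8224}\right) = -22820 - \left(\frac{3194}{3057} - \frac{183 \left(-138\right)}{-8224}\right) = -22820 - - \frac{25467011}{12570384} = -22820 + \left(- \frac{3194}{3057} + \frac{12627}{4112}\right) = -22820 + \frac{25467011}{12570384} = - \frac{286830695869}{12570384}$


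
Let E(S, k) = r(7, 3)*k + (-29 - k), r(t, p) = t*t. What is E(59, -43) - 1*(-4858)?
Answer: 2765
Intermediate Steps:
r(t, p) = t**2
E(S, k) = -29 + 48*k (E(S, k) = 7**2*k + (-29 - k) = 49*k + (-29 - k) = -29 + 48*k)
E(59, -43) - 1*(-4858) = (-29 + 48*(-43)) - 1*(-4858) = (-29 - 2064) + 4858 = -2093 + 4858 = 2765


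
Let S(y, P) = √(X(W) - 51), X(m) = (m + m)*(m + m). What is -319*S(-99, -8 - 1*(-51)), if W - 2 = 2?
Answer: -319*√13 ≈ -1150.2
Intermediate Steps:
W = 4 (W = 2 + 2 = 4)
X(m) = 4*m² (X(m) = (2*m)*(2*m) = 4*m²)
S(y, P) = √13 (S(y, P) = √(4*4² - 51) = √(4*16 - 51) = √(64 - 51) = √13)
-319*S(-99, -8 - 1*(-51)) = -319*√13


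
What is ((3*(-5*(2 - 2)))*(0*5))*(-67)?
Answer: 0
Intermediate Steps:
((3*(-5*(2 - 2)))*(0*5))*(-67) = ((3*(-5*0))*0)*(-67) = ((3*0)*0)*(-67) = (0*0)*(-67) = 0*(-67) = 0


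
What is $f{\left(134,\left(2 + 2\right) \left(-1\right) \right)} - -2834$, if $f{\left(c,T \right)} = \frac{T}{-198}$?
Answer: $\frac{280568}{99} \approx 2834.0$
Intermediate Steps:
$f{\left(c,T \right)} = - \frac{T}{198}$ ($f{\left(c,T \right)} = T \left(- \frac{1}{198}\right) = - \frac{T}{198}$)
$f{\left(134,\left(2 + 2\right) \left(-1\right) \right)} - -2834 = - \frac{\left(2 + 2\right) \left(-1\right)}{198} - -2834 = - \frac{4 \left(-1\right)}{198} + 2834 = \left(- \frac{1}{198}\right) \left(-4\right) + 2834 = \frac{2}{99} + 2834 = \frac{280568}{99}$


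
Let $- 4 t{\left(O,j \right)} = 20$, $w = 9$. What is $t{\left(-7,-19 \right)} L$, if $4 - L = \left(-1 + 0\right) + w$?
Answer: $20$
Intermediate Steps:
$t{\left(O,j \right)} = -5$ ($t{\left(O,j \right)} = \left(- \frac{1}{4}\right) 20 = -5$)
$L = -4$ ($L = 4 - \left(\left(-1 + 0\right) + 9\right) = 4 - \left(-1 + 9\right) = 4 - 8 = -4$)
$t{\left(-7,-19 \right)} L = \left(-5\right) \left(-4\right) = 20$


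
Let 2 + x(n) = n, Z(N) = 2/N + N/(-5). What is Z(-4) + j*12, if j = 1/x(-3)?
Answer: -21/10 ≈ -2.1000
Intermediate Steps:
Z(N) = 2/N - N/5 (Z(N) = 2/N + N*(-⅕) = 2/N - N/5)
x(n) = -2 + n
j = -⅕ (j = 1/(-2 - 3) = 1/(-5) = -⅕ ≈ -0.20000)
Z(-4) + j*12 = (2/(-4) - ⅕*(-4)) - ⅕*12 = (2*(-¼) + ⅘) - 12/5 = (-½ + ⅘) - 12/5 = 3/10 - 12/5 = -21/10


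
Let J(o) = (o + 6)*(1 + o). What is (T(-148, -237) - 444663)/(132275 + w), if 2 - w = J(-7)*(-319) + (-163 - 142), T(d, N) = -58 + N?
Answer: -222479/67248 ≈ -3.3083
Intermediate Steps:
J(o) = (1 + o)*(6 + o) (J(o) = (6 + o)*(1 + o) = (1 + o)*(6 + o))
w = 2221 (w = 2 - ((6 + (-7)**2 + 7*(-7))*(-319) + (-163 - 142)) = 2 - ((6 + 49 - 49)*(-319) - 305) = 2 - (6*(-319) - 305) = 2 - (-1914 - 305) = 2 - 1*(-2219) = 2 + 2219 = 2221)
(T(-148, -237) - 444663)/(132275 + w) = ((-58 - 237) - 444663)/(132275 + 2221) = (-295 - 444663)/134496 = -444958*1/134496 = -222479/67248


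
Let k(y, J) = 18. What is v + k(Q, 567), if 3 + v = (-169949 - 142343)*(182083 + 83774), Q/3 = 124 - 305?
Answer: -83025014229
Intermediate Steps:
Q = -543 (Q = 3*(124 - 305) = 3*(-181) = -543)
v = -83025014247 (v = -3 + (-169949 - 142343)*(182083 + 83774) = -3 - 312292*265857 = -3 - 83025014244 = -83025014247)
v + k(Q, 567) = -83025014247 + 18 = -83025014229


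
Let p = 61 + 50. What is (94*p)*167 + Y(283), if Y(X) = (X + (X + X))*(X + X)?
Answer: 2223012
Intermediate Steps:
Y(X) = 6*X**2 (Y(X) = (X + 2*X)*(2*X) = (3*X)*(2*X) = 6*X**2)
p = 111
(94*p)*167 + Y(283) = (94*111)*167 + 6*283**2 = 10434*167 + 6*80089 = 1742478 + 480534 = 2223012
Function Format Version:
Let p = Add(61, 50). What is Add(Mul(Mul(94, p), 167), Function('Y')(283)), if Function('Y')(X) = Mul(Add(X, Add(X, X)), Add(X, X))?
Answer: 2223012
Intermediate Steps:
Function('Y')(X) = Mul(6, Pow(X, 2)) (Function('Y')(X) = Mul(Add(X, Mul(2, X)), Mul(2, X)) = Mul(Mul(3, X), Mul(2, X)) = Mul(6, Pow(X, 2)))
p = 111
Add(Mul(Mul(94, p), 167), Function('Y')(283)) = Add(Mul(Mul(94, 111), 167), Mul(6, Pow(283, 2))) = Add(Mul(10434, 167), Mul(6, 80089)) = Add(1742478, 480534) = 2223012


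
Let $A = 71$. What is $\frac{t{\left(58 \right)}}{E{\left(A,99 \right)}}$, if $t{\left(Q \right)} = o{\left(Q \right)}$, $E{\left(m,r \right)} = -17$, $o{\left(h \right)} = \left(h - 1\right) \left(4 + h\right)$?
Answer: $- \frac{3534}{17} \approx -207.88$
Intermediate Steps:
$o{\left(h \right)} = \left(-1 + h\right) \left(4 + h\right)$
$t{\left(Q \right)} = -4 + Q^{2} + 3 Q$
$\frac{t{\left(58 \right)}}{E{\left(A,99 \right)}} = \frac{-4 + 58^{2} + 3 \cdot 58}{-17} = \left(-4 + 3364 + 174\right) \left(- \frac{1}{17}\right) = 3534 \left(- \frac{1}{17}\right) = - \frac{3534}{17}$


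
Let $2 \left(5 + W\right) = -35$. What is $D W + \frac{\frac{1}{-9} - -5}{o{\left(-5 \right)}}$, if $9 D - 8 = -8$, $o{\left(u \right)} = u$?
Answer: $- \frac{44}{45} \approx -0.97778$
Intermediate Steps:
$W = - \frac{45}{2}$ ($W = -5 + \frac{1}{2} \left(-35\right) = -5 - \frac{35}{2} = - \frac{45}{2} \approx -22.5$)
$D = 0$ ($D = \frac{8}{9} + \frac{1}{9} \left(-8\right) = \frac{8}{9} - \frac{8}{9} = 0$)
$D W + \frac{\frac{1}{-9} - -5}{o{\left(-5 \right)}} = 0 \left(- \frac{45}{2}\right) + \frac{\frac{1}{-9} - -5}{-5} = 0 + \left(- \frac{1}{9} + 5\right) \left(- \frac{1}{5}\right) = 0 + \frac{44}{9} \left(- \frac{1}{5}\right) = 0 - \frac{44}{45} = - \frac{44}{45}$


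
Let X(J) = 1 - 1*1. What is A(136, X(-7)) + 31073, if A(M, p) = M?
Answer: 31209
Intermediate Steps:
X(J) = 0 (X(J) = 1 - 1 = 0)
A(136, X(-7)) + 31073 = 136 + 31073 = 31209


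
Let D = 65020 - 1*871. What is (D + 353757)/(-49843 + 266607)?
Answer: 208953/108382 ≈ 1.9279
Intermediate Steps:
D = 64149 (D = 65020 - 871 = 64149)
(D + 353757)/(-49843 + 266607) = (64149 + 353757)/(-49843 + 266607) = 417906/216764 = 417906*(1/216764) = 208953/108382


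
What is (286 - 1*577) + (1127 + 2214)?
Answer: 3050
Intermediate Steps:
(286 - 1*577) + (1127 + 2214) = (286 - 577) + 3341 = -291 + 3341 = 3050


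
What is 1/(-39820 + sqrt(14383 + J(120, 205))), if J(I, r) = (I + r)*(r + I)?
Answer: -9955/396378098 - sqrt(30002)/792756196 ≈ -2.5333e-5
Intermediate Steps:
J(I, r) = (I + r)**2 (J(I, r) = (I + r)*(I + r) = (I + r)**2)
1/(-39820 + sqrt(14383 + J(120, 205))) = 1/(-39820 + sqrt(14383 + (120 + 205)**2)) = 1/(-39820 + sqrt(14383 + 325**2)) = 1/(-39820 + sqrt(14383 + 105625)) = 1/(-39820 + sqrt(120008)) = 1/(-39820 + 2*sqrt(30002))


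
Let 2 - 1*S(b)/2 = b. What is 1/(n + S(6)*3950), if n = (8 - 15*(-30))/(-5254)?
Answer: -2627/83013429 ≈ -3.1645e-5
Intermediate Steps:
S(b) = 4 - 2*b
n = -229/2627 (n = (8 + 450)*(-1/5254) = 458*(-1/5254) = -229/2627 ≈ -0.087172)
1/(n + S(6)*3950) = 1/(-229/2627 + (4 - 2*6)*3950) = 1/(-229/2627 + (4 - 12)*3950) = 1/(-229/2627 - 8*3950) = 1/(-229/2627 - 31600) = 1/(-83013429/2627) = -2627/83013429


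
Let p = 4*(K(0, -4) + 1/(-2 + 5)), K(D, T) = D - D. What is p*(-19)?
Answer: -76/3 ≈ -25.333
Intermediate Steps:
K(D, T) = 0
p = 4/3 (p = 4*(0 + 1/(-2 + 5)) = 4*(0 + 1/3) = 4*(0 + ⅓) = 4*(⅓) = 4/3 ≈ 1.3333)
p*(-19) = (4/3)*(-19) = -76/3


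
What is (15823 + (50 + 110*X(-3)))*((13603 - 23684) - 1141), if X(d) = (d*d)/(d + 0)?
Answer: -174423546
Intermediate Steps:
X(d) = d (X(d) = d²/d = d)
(15823 + (50 + 110*X(-3)))*((13603 - 23684) - 1141) = (15823 + (50 + 110*(-3)))*((13603 - 23684) - 1141) = (15823 + (50 - 330))*(-10081 - 1141) = (15823 - 280)*(-11222) = 15543*(-11222) = -174423546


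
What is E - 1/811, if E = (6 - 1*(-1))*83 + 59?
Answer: 519039/811 ≈ 640.00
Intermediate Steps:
E = 640 (E = (6 + 1)*83 + 59 = 7*83 + 59 = 581 + 59 = 640)
E - 1/811 = 640 - 1/811 = 519039/811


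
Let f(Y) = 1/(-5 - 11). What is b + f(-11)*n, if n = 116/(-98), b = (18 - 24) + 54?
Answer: 18845/392 ≈ 48.074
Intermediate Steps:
f(Y) = -1/16 (f(Y) = 1/(-16) = -1/16)
b = 48 (b = -6 + 54 = 48)
n = -58/49 (n = 116*(-1/98) = -58/49 ≈ -1.1837)
b + f(-11)*n = 48 - 1/16*(-58/49) = 48 + 29/392 = 18845/392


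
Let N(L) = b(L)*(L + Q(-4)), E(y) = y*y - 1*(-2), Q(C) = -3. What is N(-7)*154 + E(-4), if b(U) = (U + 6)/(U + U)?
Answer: -92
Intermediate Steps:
b(U) = (6 + U)/(2*U) (b(U) = (6 + U)/((2*U)) = (6 + U)*(1/(2*U)) = (6 + U)/(2*U))
E(y) = 2 + y**2 (E(y) = y**2 + 2 = 2 + y**2)
N(L) = (-3 + L)*(6 + L)/(2*L) (N(L) = ((6 + L)/(2*L))*(L - 3) = ((6 + L)/(2*L))*(-3 + L) = (-3 + L)*(6 + L)/(2*L))
N(-7)*154 + E(-4) = ((1/2)*(-3 - 7)*(6 - 7)/(-7))*154 + (2 + (-4)**2) = ((1/2)*(-1/7)*(-10)*(-1))*154 + (2 + 16) = -5/7*154 + 18 = -110 + 18 = -92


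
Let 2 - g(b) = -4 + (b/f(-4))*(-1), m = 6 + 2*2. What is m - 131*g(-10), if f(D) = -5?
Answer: -1038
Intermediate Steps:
m = 10 (m = 6 + 4 = 10)
g(b) = 6 - b/5 (g(b) = 2 - (-4 + (b/(-5))*(-1)) = 2 - (-4 + (b*(-⅕))*(-1)) = 2 - (-4 - b/5*(-1)) = 2 - (-4 + b/5) = 2 + (4 - b/5) = 6 - b/5)
m - 131*g(-10) = 10 - 131*(6 - ⅕*(-10)) = 10 - 131*(6 + 2) = 10 - 131*8 = 10 - 1048 = -1038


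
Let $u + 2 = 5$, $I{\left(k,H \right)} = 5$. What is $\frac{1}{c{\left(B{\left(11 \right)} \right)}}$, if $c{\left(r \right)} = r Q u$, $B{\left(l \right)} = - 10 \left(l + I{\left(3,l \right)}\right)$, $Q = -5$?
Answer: $\frac{1}{2400} \approx 0.00041667$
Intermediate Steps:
$u = 3$ ($u = -2 + 5 = 3$)
$B{\left(l \right)} = -50 - 10 l$ ($B{\left(l \right)} = - 10 \left(l + 5\right) = - 10 \left(5 + l\right) = -50 - 10 l$)
$c{\left(r \right)} = - 15 r$ ($c{\left(r \right)} = r \left(-5\right) 3 = - 5 r 3 = - 15 r$)
$\frac{1}{c{\left(B{\left(11 \right)} \right)}} = \frac{1}{\left(-15\right) \left(-50 - 110\right)} = \frac{1}{\left(-15\right) \left(-160\right)} = \frac{1}{2400}$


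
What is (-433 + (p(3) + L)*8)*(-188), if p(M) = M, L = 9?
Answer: 63356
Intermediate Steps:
(-433 + (p(3) + L)*8)*(-188) = (-433 + (3 + 9)*8)*(-188) = (-433 + 12*8)*(-188) = (-433 + 96)*(-188) = -337*(-188) = 63356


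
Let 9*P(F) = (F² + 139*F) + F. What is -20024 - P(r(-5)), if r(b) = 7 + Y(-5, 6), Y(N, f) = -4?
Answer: -60215/3 ≈ -20072.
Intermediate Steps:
r(b) = 3 (r(b) = 7 - 4 = 3)
P(F) = F²/9 + 140*F/9 (P(F) = ((F² + 139*F) + F)/9 = (F² + 140*F)/9 = F²/9 + 140*F/9)
-20024 - P(r(-5)) = -20024 - 3*(140 + 3)/9 = -20024 - 3*143/9 = -20024 - 1*143/3 = -20024 - 143/3 = -60215/3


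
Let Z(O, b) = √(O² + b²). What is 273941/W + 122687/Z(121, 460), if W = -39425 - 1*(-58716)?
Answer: 273941/19291 + 122687*√226241/226241 ≈ 272.14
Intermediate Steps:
W = 19291 (W = -39425 + 58716 = 19291)
273941/W + 122687/Z(121, 460) = 273941/19291 + 122687/(√(121² + 460²)) = 273941*(1/19291) + 122687/(√(14641 + 211600)) = 273941/19291 + 122687/(√226241) = 273941/19291 + 122687*(√226241/226241) = 273941/19291 + 122687*√226241/226241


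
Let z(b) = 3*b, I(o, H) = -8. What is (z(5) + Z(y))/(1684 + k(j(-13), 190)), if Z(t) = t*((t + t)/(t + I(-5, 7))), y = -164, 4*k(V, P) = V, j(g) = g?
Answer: -51212/289089 ≈ -0.17715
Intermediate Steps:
k(V, P) = V/4
Z(t) = 2*t²/(-8 + t) (Z(t) = t*((t + t)/(t - 8)) = t*((2*t)/(-8 + t)) = t*(2*t/(-8 + t)) = 2*t²/(-8 + t))
(z(5) + Z(y))/(1684 + k(j(-13), 190)) = (3*5 + 2*(-164)²/(-8 - 164))/(1684 + (¼)*(-13)) = (15 + 2*26896/(-172))/(1684 - 13/4) = (15 + 2*26896*(-1/172))/(6723/4) = (15 - 13448/43)*(4/6723) = -12803/43*4/6723 = -51212/289089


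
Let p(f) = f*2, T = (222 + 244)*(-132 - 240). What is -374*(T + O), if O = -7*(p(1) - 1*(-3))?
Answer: 64846738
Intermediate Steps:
T = -173352 (T = 466*(-372) = -173352)
p(f) = 2*f
O = -35 (O = -7*(2*1 - 1*(-3)) = -7*(2 + 3) = -7*5 = -35)
-374*(T + O) = -374*(-173352 - 35) = -374*(-173387) = 64846738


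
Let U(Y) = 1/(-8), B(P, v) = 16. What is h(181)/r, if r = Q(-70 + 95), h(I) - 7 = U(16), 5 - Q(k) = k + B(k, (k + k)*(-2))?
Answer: -55/288 ≈ -0.19097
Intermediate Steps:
U(Y) = -⅛
Q(k) = -11 - k (Q(k) = 5 - (k + 16) = 5 - (16 + k) = 5 + (-16 - k) = -11 - k)
h(I) = 55/8 (h(I) = 7 - ⅛ = 55/8)
r = -36 (r = -11 - (-70 + 95) = -11 - 1*25 = -11 - 25 = -36)
h(181)/r = (55/8)/(-36) = (55/8)*(-1/36) = -55/288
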